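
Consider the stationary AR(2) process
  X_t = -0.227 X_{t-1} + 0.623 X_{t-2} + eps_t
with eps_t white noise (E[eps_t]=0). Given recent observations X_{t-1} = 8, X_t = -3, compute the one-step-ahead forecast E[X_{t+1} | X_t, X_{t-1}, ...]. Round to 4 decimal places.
E[X_{t+1} \mid \mathcal F_t] = 5.6650

For an AR(p) model X_t = c + sum_i phi_i X_{t-i} + eps_t, the
one-step-ahead conditional mean is
  E[X_{t+1} | X_t, ...] = c + sum_i phi_i X_{t+1-i}.
Substitute known values:
  E[X_{t+1} | ...] = (-0.227) * (-3) + (0.623) * (8)
                   = 5.6650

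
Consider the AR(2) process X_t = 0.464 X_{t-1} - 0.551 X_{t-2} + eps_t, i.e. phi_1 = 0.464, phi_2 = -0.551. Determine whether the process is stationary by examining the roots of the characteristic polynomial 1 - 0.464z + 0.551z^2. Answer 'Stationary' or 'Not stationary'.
\text{Stationary}

The AR(p) characteristic polynomial is P(z) = 1 - 0.464z + 0.551z^2.
Stationarity requires all roots to lie outside the unit circle, i.e. |z| > 1 for every root.
Set 1 + (-0.464) z + (0.551) z^2 = 0, i.e. a z^2 + b z + c = 0 with a = 0.551, b = -0.464, c = 1.
Discriminant D = b^2 - 4ac = (-0.464)^2 - 4*(0.551)*1 = 0.215296 - (2.204) = -1.988704.
D < 0, so the roots are the complex-conjugate pair z = (-b +/- i sqrt(-D)) / (2a) = 0.4211 +/- 1.2797i.
For a conjugate pair |z|^2 = z * conj(z) = (product of roots) = c/a = 1/(0.551) = 1.814882, so |z| = sqrt(1.814882) = 1.3472 for both roots.
Moduli of all roots: 1.3472, 1.3472.
All moduli strictly greater than 1? Yes.
Verdict: Stationary.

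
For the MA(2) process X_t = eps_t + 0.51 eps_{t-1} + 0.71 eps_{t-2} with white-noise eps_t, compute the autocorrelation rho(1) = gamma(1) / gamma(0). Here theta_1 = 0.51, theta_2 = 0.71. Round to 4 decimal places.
\rho(1) = 0.4943

For an MA(q) process with theta_0 = 1, the autocovariance is
  gamma(k) = sigma^2 * sum_{i=0..q-k} theta_i * theta_{i+k},
and rho(k) = gamma(k) / gamma(0). Sigma^2 cancels.
  numerator   = (1)*(0.51) + (0.51)*(0.71) = 0.8721.
  denominator = (1)^2 + (0.51)^2 + (0.71)^2 = 1.7642.
  rho(1) = 0.8721 / 1.7642 = 0.4943.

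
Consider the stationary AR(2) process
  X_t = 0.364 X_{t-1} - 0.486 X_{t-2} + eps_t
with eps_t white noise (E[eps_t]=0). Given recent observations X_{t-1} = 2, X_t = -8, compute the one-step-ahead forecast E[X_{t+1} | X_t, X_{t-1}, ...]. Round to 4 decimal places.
E[X_{t+1} \mid \mathcal F_t] = -3.8840

For an AR(p) model X_t = c + sum_i phi_i X_{t-i} + eps_t, the
one-step-ahead conditional mean is
  E[X_{t+1} | X_t, ...] = c + sum_i phi_i X_{t+1-i}.
Substitute known values:
  E[X_{t+1} | ...] = (0.364) * (-8) + (-0.486) * (2)
                   = -3.8840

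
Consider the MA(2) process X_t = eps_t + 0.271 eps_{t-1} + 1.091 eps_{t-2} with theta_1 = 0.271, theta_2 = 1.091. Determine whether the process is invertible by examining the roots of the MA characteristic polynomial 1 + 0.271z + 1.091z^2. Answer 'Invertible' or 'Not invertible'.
\text{Not invertible}

The MA(q) characteristic polynomial is P(z) = 1 + 0.271z + 1.091z^2.
Invertibility requires all roots to lie outside the unit circle, i.e. |z| > 1 for every root.
Set 1 + (0.271) z + (1.091) z^2 = 0, i.e. a z^2 + b z + c = 0 with a = 1.091, b = 0.271, c = 1.
Discriminant D = b^2 - 4ac = (0.271)^2 - 4*(1.091)*1 = 0.073441 - (4.364) = -4.290559.
D < 0, so the roots are the complex-conjugate pair z = (-b +/- i sqrt(-D)) / (2a) = -0.1242 +/- 0.9493i.
For a conjugate pair |z|^2 = z * conj(z) = (product of roots) = c/a = 1/(1.091) = 0.91659, so |z| = sqrt(0.91659) = 0.9574 for both roots.
Moduli of all roots: 0.9574, 0.9574.
All moduli strictly greater than 1? No.
Verdict: Not invertible.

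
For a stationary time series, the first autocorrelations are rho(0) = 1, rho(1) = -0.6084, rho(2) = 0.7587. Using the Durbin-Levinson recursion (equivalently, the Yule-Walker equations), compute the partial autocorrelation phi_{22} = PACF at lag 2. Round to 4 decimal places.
\phi_{22} = 0.6169

The PACF at lag k is phi_{kk}, the last component of the solution
to the Yule-Walker system G_k phi = r_k where
  (G_k)_{ij} = rho(|i - j|), (r_k)_i = rho(i), i,j = 1..k.
Equivalently, Durbin-Levinson gives phi_{kk} iteratively:
  phi_{11} = rho(1)
  phi_{kk} = [rho(k) - sum_{j=1..k-1} phi_{k-1,j} rho(k-j)]
            / [1 - sum_{j=1..k-1} phi_{k-1,j} rho(j)],
  phi_{k,j} = phi_{k-1,j} - phi_{kk} phi_{k-1,k-j},  j = 1..k-1.
Step k = 1:
  phi_11 = rho(1) = -0.6084.
Step k = 2:
  phi_22 = [rho(2) - phi_11 rho(1)] / [1 - phi_11 rho(1)] = [0.7587 - (-0.6084)(-0.6084)] / [1 - (-0.6084)(-0.6084)]
         = 0.38854944 / 0.62984944 = 0.6169.
Therefore phi_{22} = 0.6169.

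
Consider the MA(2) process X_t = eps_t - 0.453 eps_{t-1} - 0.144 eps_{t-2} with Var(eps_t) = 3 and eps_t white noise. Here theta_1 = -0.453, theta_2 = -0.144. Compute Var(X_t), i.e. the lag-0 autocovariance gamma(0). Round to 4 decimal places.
\gamma(0) = 3.6778

For an MA(q) process X_t = eps_t + sum_i theta_i eps_{t-i} with
Var(eps_t) = sigma^2, the variance is
  gamma(0) = sigma^2 * (1 + sum_i theta_i^2).
  sum_i theta_i^2 = (-0.453)^2 + (-0.144)^2 = 0.205209 + 0.020736 = 0.225945.
  gamma(0) = 3 * (1 + 0.225945) = 3 * 1.225945 = 3.677835, which rounds to 3.6778.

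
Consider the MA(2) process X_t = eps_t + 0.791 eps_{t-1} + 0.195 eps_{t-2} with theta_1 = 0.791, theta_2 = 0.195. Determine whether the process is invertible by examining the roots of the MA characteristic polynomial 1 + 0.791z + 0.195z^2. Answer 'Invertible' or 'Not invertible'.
\text{Invertible}

The MA(q) characteristic polynomial is P(z) = 1 + 0.791z + 0.195z^2.
Invertibility requires all roots to lie outside the unit circle, i.e. |z| > 1 for every root.
Set 1 + (0.791) z + (0.195) z^2 = 0, i.e. a z^2 + b z + c = 0 with a = 0.195, b = 0.791, c = 1.
Discriminant D = b^2 - 4ac = (0.791)^2 - 4*(0.195)*1 = 0.625681 - (0.78) = -0.154319.
D < 0, so the roots are the complex-conjugate pair z = (-b +/- i sqrt(-D)) / (2a) = -2.0282 +/- 1.0073i.
For a conjugate pair |z|^2 = z * conj(z) = (product of roots) = c/a = 1/(0.195) = 5.128205, so |z| = sqrt(5.128205) = 2.2646 for both roots.
Moduli of all roots: 2.2646, 2.2646.
All moduli strictly greater than 1? Yes.
Verdict: Invertible.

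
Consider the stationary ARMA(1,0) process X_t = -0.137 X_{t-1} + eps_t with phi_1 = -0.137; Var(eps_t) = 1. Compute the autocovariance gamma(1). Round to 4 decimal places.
\gamma(1) = -0.1396

Multiply the model equation by X_{t-k} and take expectations. With theta_0 = psi_0 = 1 and psi_j the MA(infinity) weights, this gives
  gamma(k) - sum_i phi_i gamma(k-i) = c_k,
  c_k = sigma^2 * sum_{j=k..q} theta_j psi_{j-k}   (c_k = 0 for k > q),
using gamma(-m) = gamma(m).
Pure AR (q = 0): c_0 = sigma^2 = 1, c_k = 0 for k >= 1.
Equations for k = 0 and k = 1 (AR order 1):
  gamma(0) = phi_1 gamma(1) + c_0
  gamma(1) = phi_1 gamma(0) + c_1
Substituting the second into the first: gamma(0) (1 - phi_1^2) = c_0 + phi_1 c_1, so
  gamma(0) = c_0 / (1 - phi_1^2) = 1 / (1 - (-0.137)^2) = 1 / 0.981231 = 1.019128.
  gamma(1) = phi_1 gamma(0) = (-0.137)(1.019128) = -0.139621.
Therefore gamma(1) = -0.1396 (to 4 decimal places).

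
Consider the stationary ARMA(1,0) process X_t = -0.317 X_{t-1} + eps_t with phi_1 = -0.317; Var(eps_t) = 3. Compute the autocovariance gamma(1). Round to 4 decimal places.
\gamma(1) = -1.0572

Multiply the model equation by X_{t-k} and take expectations. With theta_0 = psi_0 = 1 and psi_j the MA(infinity) weights, this gives
  gamma(k) - sum_i phi_i gamma(k-i) = c_k,
  c_k = sigma^2 * sum_{j=k..q} theta_j psi_{j-k}   (c_k = 0 for k > q),
using gamma(-m) = gamma(m).
Pure AR (q = 0): c_0 = sigma^2 = 3, c_k = 0 for k >= 1.
Equations for k = 0 and k = 1 (AR order 1):
  gamma(0) = phi_1 gamma(1) + c_0
  gamma(1) = phi_1 gamma(0) + c_1
Substituting the second into the first: gamma(0) (1 - phi_1^2) = c_0 + phi_1 c_1, so
  gamma(0) = c_0 / (1 - phi_1^2) = 3 / (1 - (-0.317)^2) = 3 / 0.899511 = 3.335145.
  gamma(1) = phi_1 gamma(0) = (-0.317)(3.335145) = -1.057241.
Therefore gamma(1) = -1.0572 (to 4 decimal places).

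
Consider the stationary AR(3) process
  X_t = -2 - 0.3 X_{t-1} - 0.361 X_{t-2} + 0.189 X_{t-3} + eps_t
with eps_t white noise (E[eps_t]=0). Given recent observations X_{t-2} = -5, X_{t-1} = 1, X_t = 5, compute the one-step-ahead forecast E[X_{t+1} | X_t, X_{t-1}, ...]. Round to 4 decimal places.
E[X_{t+1} \mid \mathcal F_t] = -4.8060

For an AR(p) model X_t = c + sum_i phi_i X_{t-i} + eps_t, the
one-step-ahead conditional mean is
  E[X_{t+1} | X_t, ...] = c + sum_i phi_i X_{t+1-i}.
Substitute known values:
  E[X_{t+1} | ...] = -2 + (-0.3) * (5) + (-0.361) * (1) + (0.189) * (-5)
                   = -4.8060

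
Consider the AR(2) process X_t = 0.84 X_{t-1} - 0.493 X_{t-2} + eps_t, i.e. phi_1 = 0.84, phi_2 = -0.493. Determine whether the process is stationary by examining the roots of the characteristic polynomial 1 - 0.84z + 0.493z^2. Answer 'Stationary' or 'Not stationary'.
\text{Stationary}

The AR(p) characteristic polynomial is P(z) = 1 - 0.84z + 0.493z^2.
Stationarity requires all roots to lie outside the unit circle, i.e. |z| > 1 for every root.
Set 1 + (-0.84) z + (0.493) z^2 = 0, i.e. a z^2 + b z + c = 0 with a = 0.493, b = -0.84, c = 1.
Discriminant D = b^2 - 4ac = (-0.84)^2 - 4*(0.493)*1 = 0.7056 - (1.972) = -1.2664.
D < 0, so the roots are the complex-conjugate pair z = (-b +/- i sqrt(-D)) / (2a) = 0.8519 +/- 1.1413i.
For a conjugate pair |z|^2 = z * conj(z) = (product of roots) = c/a = 1/(0.493) = 2.028398, so |z| = sqrt(2.028398) = 1.4242 for both roots.
Moduli of all roots: 1.4242, 1.4242.
All moduli strictly greater than 1? Yes.
Verdict: Stationary.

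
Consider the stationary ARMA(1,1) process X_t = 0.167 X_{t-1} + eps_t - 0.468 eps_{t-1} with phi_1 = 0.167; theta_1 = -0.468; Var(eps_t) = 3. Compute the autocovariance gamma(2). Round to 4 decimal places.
\gamma(2) = -0.1430

Multiply the model equation by X_{t-k} and take expectations. With theta_0 = psi_0 = 1 and psi_j the MA(infinity) weights, this gives
  gamma(k) - sum_i phi_i gamma(k-i) = c_k,
  c_k = sigma^2 * sum_{j=k..q} theta_j psi_{j-k}   (c_k = 0 for k > q),
using gamma(-m) = gamma(m).
psi-weights needed (psi_j = theta_j + sum_i phi_i psi_{j-i}):
  psi_1 = theta_1 + phi_1 = -0.468 + (0.167) = -0.301
Right-hand sides:
  c_0 = sigma^2 (1 + theta_1 psi_1) = 3 * (1 + (-0.468)(-0.301)) = 3 * 1.140868 = 3.422604
  c_1 = sigma^2 theta_1 = 3 * (-0.468) = -1.404
  c_2 = 0
Equations for k = 0 and k = 1 (AR order 1):
  gamma(0) = phi_1 gamma(1) + c_0
  gamma(1) = phi_1 gamma(0) + c_1
Substituting the second into the first: gamma(0) (1 - phi_1^2) = c_0 + phi_1 c_1, so
  gamma(0) = (c_0 + phi_1 c_1) / (1 - phi_1^2) = (3.422604 + (0.167)(-1.404)) / (1 - (0.167)^2) = 3.188136 / 0.972111 = 3.279601.
  gamma(1) = phi_1 gamma(0) + c_1 = (0.167)(3.279601) + (-1.404) = -0.856307.
For k = 2 (> q): gamma(2) = phi_1 gamma(1) = (0.167)(-0.856307) = -0.143003.
Therefore gamma(2) = -0.1430 (to 4 decimal places).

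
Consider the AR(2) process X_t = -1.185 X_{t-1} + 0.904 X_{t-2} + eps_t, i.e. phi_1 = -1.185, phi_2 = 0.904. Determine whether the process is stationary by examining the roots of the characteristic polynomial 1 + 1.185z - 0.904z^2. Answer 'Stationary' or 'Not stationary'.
\text{Not stationary}

The AR(p) characteristic polynomial is P(z) = 1 + 1.185z - 0.904z^2.
Stationarity requires all roots to lie outside the unit circle, i.e. |z| > 1 for every root.
Set 1 + (1.185) z + (-0.904) z^2 = 0, i.e. a z^2 + b z + c = 0 with a = -0.904, b = 1.185, c = 1.
Discriminant D = b^2 - 4ac = (1.185)^2 - 4*(-0.904)*1 = 1.404225 - (-3.616) = 5.020225.
D >= 0, so the roots are real: z = (-b +/- sqrt(D)) / (2a) = (-1.185 +/- 2.240586) / (-1.808).
  z_1 = (-1.185 + 2.240586) / (-1.808) = -0.5838,   |z_1| = 0.5838.
  z_2 = (-1.185 - 2.240586) / (-1.808) = 1.8947,   |z_2| = 1.8947.
Moduli of all roots: 0.5838, 1.8947.
All moduli strictly greater than 1? No.
Verdict: Not stationary.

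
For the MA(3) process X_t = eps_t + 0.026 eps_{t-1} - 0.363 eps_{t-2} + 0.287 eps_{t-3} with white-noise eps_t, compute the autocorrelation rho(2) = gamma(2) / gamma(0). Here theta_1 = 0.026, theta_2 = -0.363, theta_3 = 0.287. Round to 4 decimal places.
\rho(2) = -0.2927

For an MA(q) process with theta_0 = 1, the autocovariance is
  gamma(k) = sigma^2 * sum_{i=0..q-k} theta_i * theta_{i+k},
and rho(k) = gamma(k) / gamma(0). Sigma^2 cancels.
  numerator   = (1)*(-0.363) + (0.026)*(0.287) = -0.355538.
  denominator = (1)^2 + (0.026)^2 + (-0.363)^2 + (0.287)^2 = 1.214814.
  rho(2) = -0.355538 / 1.214814 = -0.2927.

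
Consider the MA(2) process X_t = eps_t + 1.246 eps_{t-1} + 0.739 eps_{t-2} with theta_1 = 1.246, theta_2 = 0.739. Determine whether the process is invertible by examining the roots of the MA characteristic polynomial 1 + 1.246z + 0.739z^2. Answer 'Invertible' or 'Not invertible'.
\text{Invertible}

The MA(q) characteristic polynomial is P(z) = 1 + 1.246z + 0.739z^2.
Invertibility requires all roots to lie outside the unit circle, i.e. |z| > 1 for every root.
Set 1 + (1.246) z + (0.739) z^2 = 0, i.e. a z^2 + b z + c = 0 with a = 0.739, b = 1.246, c = 1.
Discriminant D = b^2 - 4ac = (1.246)^2 - 4*(0.739)*1 = 1.552516 - (2.956) = -1.403484.
D < 0, so the roots are the complex-conjugate pair z = (-b +/- i sqrt(-D)) / (2a) = -0.843 +/- 0.8015i.
For a conjugate pair |z|^2 = z * conj(z) = (product of roots) = c/a = 1/(0.739) = 1.35318, so |z| = sqrt(1.35318) = 1.1633 for both roots.
Moduli of all roots: 1.1633, 1.1633.
All moduli strictly greater than 1? Yes.
Verdict: Invertible.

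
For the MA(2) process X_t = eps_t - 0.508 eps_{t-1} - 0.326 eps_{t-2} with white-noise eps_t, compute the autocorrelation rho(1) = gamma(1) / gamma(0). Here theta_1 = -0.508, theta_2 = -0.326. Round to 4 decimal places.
\rho(1) = -0.2510

For an MA(q) process with theta_0 = 1, the autocovariance is
  gamma(k) = sigma^2 * sum_{i=0..q-k} theta_i * theta_{i+k},
and rho(k) = gamma(k) / gamma(0). Sigma^2 cancels.
  numerator   = (1)*(-0.508) + (-0.508)*(-0.326) = -0.342392.
  denominator = (1)^2 + (-0.508)^2 + (-0.326)^2 = 1.36434.
  rho(1) = -0.342392 / 1.36434 = -0.2510.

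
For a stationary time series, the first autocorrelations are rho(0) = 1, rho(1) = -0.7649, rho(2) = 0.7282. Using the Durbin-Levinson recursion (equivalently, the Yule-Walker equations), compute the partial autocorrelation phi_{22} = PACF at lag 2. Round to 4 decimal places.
\phi_{22} = 0.3449

The PACF at lag k is phi_{kk}, the last component of the solution
to the Yule-Walker system G_k phi = r_k where
  (G_k)_{ij} = rho(|i - j|), (r_k)_i = rho(i), i,j = 1..k.
Equivalently, Durbin-Levinson gives phi_{kk} iteratively:
  phi_{11} = rho(1)
  phi_{kk} = [rho(k) - sum_{j=1..k-1} phi_{k-1,j} rho(k-j)]
            / [1 - sum_{j=1..k-1} phi_{k-1,j} rho(j)],
  phi_{k,j} = phi_{k-1,j} - phi_{kk} phi_{k-1,k-j},  j = 1..k-1.
Step k = 1:
  phi_11 = rho(1) = -0.7649.
Step k = 2:
  phi_22 = [rho(2) - phi_11 rho(1)] / [1 - phi_11 rho(1)] = [0.7282 - (-0.7649)(-0.7649)] / [1 - (-0.7649)(-0.7649)]
         = 0.14312799 / 0.41492799 = 0.3449.
Therefore phi_{22} = 0.3449.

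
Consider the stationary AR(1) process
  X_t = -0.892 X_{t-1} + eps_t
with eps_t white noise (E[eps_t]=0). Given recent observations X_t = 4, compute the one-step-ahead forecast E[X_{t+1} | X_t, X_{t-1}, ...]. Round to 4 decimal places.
E[X_{t+1} \mid \mathcal F_t] = -3.5680

For an AR(p) model X_t = c + sum_i phi_i X_{t-i} + eps_t, the
one-step-ahead conditional mean is
  E[X_{t+1} | X_t, ...] = c + sum_i phi_i X_{t+1-i}.
Substitute known values:
  E[X_{t+1} | ...] = (-0.892) * (4)
                   = -3.5680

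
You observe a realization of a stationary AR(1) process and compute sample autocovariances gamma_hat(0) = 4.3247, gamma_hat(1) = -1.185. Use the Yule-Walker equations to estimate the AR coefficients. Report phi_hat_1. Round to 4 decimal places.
\hat\phi_{1} = -0.2740

The Yule-Walker equations for an AR(p) process read, in matrix form,
  Gamma_p phi = r_p,   with   (Gamma_p)_{ij} = gamma(|i - j|),
                       (r_p)_i = gamma(i),   i,j = 1..p.
Substitute the sample gammas (Toeplitz matrix and right-hand side of size 1):
  Gamma_p = [[4.3247]]
  r_p     = [-1.185]
With p = 1 this is the single equation gamma(0) phi_1 = gamma(1):
  phi_hat_1 = gamma(1) / gamma(0) = -1.185 / 4.3247 = -0.2740.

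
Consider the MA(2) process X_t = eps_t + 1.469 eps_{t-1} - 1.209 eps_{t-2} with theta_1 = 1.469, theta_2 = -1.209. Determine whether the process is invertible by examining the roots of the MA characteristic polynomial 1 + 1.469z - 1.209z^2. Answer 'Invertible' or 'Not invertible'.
\text{Not invertible}

The MA(q) characteristic polynomial is P(z) = 1 + 1.469z - 1.209z^2.
Invertibility requires all roots to lie outside the unit circle, i.e. |z| > 1 for every root.
Set 1 + (1.469) z + (-1.209) z^2 = 0, i.e. a z^2 + b z + c = 0 with a = -1.209, b = 1.469, c = 1.
Discriminant D = b^2 - 4ac = (1.469)^2 - 4*(-1.209)*1 = 2.157961 - (-4.836) = 6.993961.
D >= 0, so the roots are real: z = (-b +/- sqrt(D)) / (2a) = (-1.469 +/- 2.64461) / (-2.418).
  z_1 = (-1.469 + 2.64461) / (-2.418) = -0.4862,   |z_1| = 0.4862.
  z_2 = (-1.469 - 2.64461) / (-2.418) = 1.7012,   |z_2| = 1.7012.
Moduli of all roots: 0.4862, 1.7012.
All moduli strictly greater than 1? No.
Verdict: Not invertible.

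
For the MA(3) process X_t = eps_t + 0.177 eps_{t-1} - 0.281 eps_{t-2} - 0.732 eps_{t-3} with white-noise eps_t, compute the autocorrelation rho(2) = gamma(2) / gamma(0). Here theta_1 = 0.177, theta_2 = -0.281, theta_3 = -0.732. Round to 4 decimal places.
\rho(2) = -0.2494

For an MA(q) process with theta_0 = 1, the autocovariance is
  gamma(k) = sigma^2 * sum_{i=0..q-k} theta_i * theta_{i+k},
and rho(k) = gamma(k) / gamma(0). Sigma^2 cancels.
  numerator   = (1)*(-0.281) + (0.177)*(-0.732) = -0.410564.
  denominator = (1)^2 + (0.177)^2 + (-0.281)^2 + (-0.732)^2 = 1.646114.
  rho(2) = -0.410564 / 1.646114 = -0.2494.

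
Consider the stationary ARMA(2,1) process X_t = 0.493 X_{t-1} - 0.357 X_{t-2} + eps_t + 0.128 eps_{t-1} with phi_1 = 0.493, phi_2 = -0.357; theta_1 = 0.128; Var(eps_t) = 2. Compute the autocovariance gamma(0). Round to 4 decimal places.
\gamma(0) = 2.9295

Multiply the model equation by X_{t-k} and take expectations. With theta_0 = psi_0 = 1 and psi_j the MA(infinity) weights, this gives
  gamma(k) - sum_i phi_i gamma(k-i) = c_k,
  c_k = sigma^2 * sum_{j=k..q} theta_j psi_{j-k}   (c_k = 0 for k > q),
using gamma(-m) = gamma(m).
psi-weights needed (psi_j = theta_j + sum_i phi_i psi_{j-i}):
  psi_1 = theta_1 + phi_1 = 0.128 + (0.493) = 0.621
Right-hand sides:
  c_0 = sigma^2 (1 + theta_1 psi_1) = 2 * (1 + (0.128)(0.621)) = 2 * 1.079488 = 2.158976
  c_1 = sigma^2 theta_1 = 2 * (0.128) = 0.256
  c_2 = 0
Equations for k = 0, 1, 2 (AR order 2, c_2 = 0):
  (E0) gamma(0) = phi_1 gamma(1) + phi_2 gamma(2) + c_0
  (E1) gamma(1) = phi_1 gamma(0) + phi_2 gamma(1) + c_1
  (E2) gamma(2) = phi_1 gamma(1) + phi_2 gamma(0)
From (E1): gamma(1) = A gamma(0) + B with
  A = phi_1 / (1 - phi_2) = 0.493 / 1.357 = 0.363301,   B = c_1 / (1 - phi_2) = 0.256 / 1.357 = 0.188651.
Insert (E2) into (E0): gamma(0) (1 - phi_2^2) = phi_1 (1 + phi_2) gamma(1) + c_0.
  phi_1 (1 + phi_2) = (0.493)(0.643) = 0.316999,   1 - phi_2^2 = 0.872551.
Replace gamma(1) by A gamma(0) + B and collect gamma(0):
  gamma(0) [0.872551 - (0.316999)(0.363301)] = (0.316999)(0.188651) + 2.158976
  gamma(0) * 0.757385 = 2.218778
  gamma(0) = 2.218778 / 0.757385 = 2.929526.
Therefore gamma(0) = 2.9295 (to 4 decimal places).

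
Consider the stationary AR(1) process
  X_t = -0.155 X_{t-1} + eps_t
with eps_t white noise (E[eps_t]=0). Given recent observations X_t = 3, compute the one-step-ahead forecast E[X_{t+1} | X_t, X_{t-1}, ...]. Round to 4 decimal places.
E[X_{t+1} \mid \mathcal F_t] = -0.4650

For an AR(p) model X_t = c + sum_i phi_i X_{t-i} + eps_t, the
one-step-ahead conditional mean is
  E[X_{t+1} | X_t, ...] = c + sum_i phi_i X_{t+1-i}.
Substitute known values:
  E[X_{t+1} | ...] = (-0.155) * (3)
                   = -0.4650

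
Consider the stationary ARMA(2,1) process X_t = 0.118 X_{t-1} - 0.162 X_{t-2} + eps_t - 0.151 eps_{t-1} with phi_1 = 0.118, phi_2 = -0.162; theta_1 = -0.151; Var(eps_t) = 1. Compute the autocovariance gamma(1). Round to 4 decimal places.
\gamma(1) = -0.0254

Multiply the model equation by X_{t-k} and take expectations. With theta_0 = psi_0 = 1 and psi_j the MA(infinity) weights, this gives
  gamma(k) - sum_i phi_i gamma(k-i) = c_k,
  c_k = sigma^2 * sum_{j=k..q} theta_j psi_{j-k}   (c_k = 0 for k > q),
using gamma(-m) = gamma(m).
psi-weights needed (psi_j = theta_j + sum_i phi_i psi_{j-i}):
  psi_1 = theta_1 + phi_1 = -0.151 + (0.118) = -0.033
Right-hand sides:
  c_0 = sigma^2 (1 + theta_1 psi_1) = 1 * (1 + (-0.151)(-0.033)) = 1 * 1.004983 = 1.004983
  c_1 = sigma^2 theta_1 = 1 * (-0.151) = -0.151
  c_2 = 0
Equations for k = 0, 1, 2 (AR order 2, c_2 = 0):
  (E0) gamma(0) = phi_1 gamma(1) + phi_2 gamma(2) + c_0
  (E1) gamma(1) = phi_1 gamma(0) + phi_2 gamma(1) + c_1
  (E2) gamma(2) = phi_1 gamma(1) + phi_2 gamma(0)
From (E1): gamma(1) = A gamma(0) + B with
  A = phi_1 / (1 - phi_2) = 0.118 / 1.162 = 0.101549,   B = c_1 / (1 - phi_2) = -0.151 / 1.162 = -0.129948.
Insert (E2) into (E0): gamma(0) (1 - phi_2^2) = phi_1 (1 + phi_2) gamma(1) + c_0.
  phi_1 (1 + phi_2) = (0.118)(0.838) = 0.098884,   1 - phi_2^2 = 0.973756.
Replace gamma(1) by A gamma(0) + B and collect gamma(0):
  gamma(0) [0.973756 - (0.098884)(0.101549)] = (0.098884)(-0.129948) + 1.004983
  gamma(0) * 0.963714 = 0.992133
  gamma(0) = 0.992133 / 0.963714 = 1.029489.
  gamma(1) = A gamma(0) + B = (0.101549)(1.029489) + (-0.129948) = -0.025405.
Therefore gamma(1) = -0.0254 (to 4 decimal places).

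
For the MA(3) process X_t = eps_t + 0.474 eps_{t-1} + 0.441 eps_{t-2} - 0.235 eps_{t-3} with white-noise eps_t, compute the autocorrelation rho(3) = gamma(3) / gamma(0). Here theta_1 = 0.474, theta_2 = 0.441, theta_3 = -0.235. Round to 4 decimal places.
\rho(3) = -0.1594

For an MA(q) process with theta_0 = 1, the autocovariance is
  gamma(k) = sigma^2 * sum_{i=0..q-k} theta_i * theta_{i+k},
and rho(k) = gamma(k) / gamma(0). Sigma^2 cancels.
  numerator   = (1)*(-0.235) = -0.235.
  denominator = (1)^2 + (0.474)^2 + (0.441)^2 + (-0.235)^2 = 1.474382.
  rho(3) = -0.235 / 1.474382 = -0.1594.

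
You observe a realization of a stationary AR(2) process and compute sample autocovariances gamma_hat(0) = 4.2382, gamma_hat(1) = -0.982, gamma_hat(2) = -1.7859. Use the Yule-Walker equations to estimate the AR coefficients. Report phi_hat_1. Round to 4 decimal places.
\hat\phi_{1} = -0.3480

The Yule-Walker equations for an AR(p) process read, in matrix form,
  Gamma_p phi = r_p,   with   (Gamma_p)_{ij} = gamma(|i - j|),
                       (r_p)_i = gamma(i),   i,j = 1..p.
Substitute the sample gammas (Toeplitz matrix and right-hand side of size 2):
  Gamma_p = [[4.2382, -0.982], [-0.982, 4.2382]]
  r_p     = [-0.982, -1.7859]
Written out:
  4.2382 phi_1 - 0.982 phi_2 = -0.982
  -0.982 phi_1 + 4.2382 phi_2 = -1.7859
Solve by Cramer's rule:
  det = gamma(0)^2 - gamma(1)^2 = (4.2382)^2 - (-0.982)^2 = 17.96233924 - 0.964324 = 16.99801524
  phi_hat_1 = [gamma(1) gamma(0) - gamma(1) gamma(2)] / det = [(-0.982)(4.2382) - (-0.982)(-1.7859)] / 16.99801524 = -5.9156662 / 16.99801524 = -0.348
  phi_hat_2 = [gamma(0) gamma(2) - gamma(1)^2] / det = [(4.2382)(-1.7859) - (-0.982)^2] / 16.99801524 = -8.53332538 / 16.99801524 = -0.502
So phi_hat = [-0.3480, -0.5020].
Therefore phi_hat_1 = -0.3480.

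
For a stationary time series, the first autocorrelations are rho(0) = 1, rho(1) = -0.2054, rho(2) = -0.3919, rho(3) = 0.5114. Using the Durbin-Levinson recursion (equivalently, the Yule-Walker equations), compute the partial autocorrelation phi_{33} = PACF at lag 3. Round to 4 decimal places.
\phi_{33} = 0.3959

The PACF at lag k is phi_{kk}, the last component of the solution
to the Yule-Walker system G_k phi = r_k where
  (G_k)_{ij} = rho(|i - j|), (r_k)_i = rho(i), i,j = 1..k.
Equivalently, Durbin-Levinson gives phi_{kk} iteratively:
  phi_{11} = rho(1)
  phi_{kk} = [rho(k) - sum_{j=1..k-1} phi_{k-1,j} rho(k-j)]
            / [1 - sum_{j=1..k-1} phi_{k-1,j} rho(j)],
  phi_{k,j} = phi_{k-1,j} - phi_{kk} phi_{k-1,k-j},  j = 1..k-1.
Step k = 1:
  phi_11 = rho(1) = -0.2054.
Step k = 2:
  phi_22 = [rho(2) - phi_11 rho(1)] / [1 - phi_11 rho(1)] = [-0.3919 - (-0.2054)(-0.2054)] / [1 - (-0.2054)(-0.2054)]
         = -0.43408916 / 0.95781084 = -0.45321.
  Update: phi_21 = phi_11 - phi_22 phi_11 = -0.2054 - (-0.45321)(-0.2054) = -0.298489.
Step k = 3:
  phi_33 = [rho(3) - phi_21 rho(2) - phi_22 rho(1)] / [1 - phi_21 rho(1) - phi_22 rho(2)]
    numerator   = 0.5114 - (-0.298489)(-0.3919) - (-0.45321)(-0.2054) = 0.30133278
    denominator = 1 - (-0.298489)(-0.2054) - (-0.45321)(-0.3919) = 0.76107742
  phi_33 = 0.30133278 / 0.76107742 = 0.3959.
Therefore phi_{33} = 0.3959.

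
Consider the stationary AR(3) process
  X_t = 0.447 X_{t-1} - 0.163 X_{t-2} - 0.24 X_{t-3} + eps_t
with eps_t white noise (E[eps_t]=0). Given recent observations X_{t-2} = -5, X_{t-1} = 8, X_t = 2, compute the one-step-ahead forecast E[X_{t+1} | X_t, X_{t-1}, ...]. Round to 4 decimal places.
E[X_{t+1} \mid \mathcal F_t] = 0.7900

For an AR(p) model X_t = c + sum_i phi_i X_{t-i} + eps_t, the
one-step-ahead conditional mean is
  E[X_{t+1} | X_t, ...] = c + sum_i phi_i X_{t+1-i}.
Substitute known values:
  E[X_{t+1} | ...] = (0.447) * (2) + (-0.163) * (8) + (-0.24) * (-5)
                   = 0.7900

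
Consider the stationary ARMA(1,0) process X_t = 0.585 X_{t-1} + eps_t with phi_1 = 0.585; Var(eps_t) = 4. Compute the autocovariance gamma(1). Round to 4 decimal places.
\gamma(1) = 3.5574

Multiply the model equation by X_{t-k} and take expectations. With theta_0 = psi_0 = 1 and psi_j the MA(infinity) weights, this gives
  gamma(k) - sum_i phi_i gamma(k-i) = c_k,
  c_k = sigma^2 * sum_{j=k..q} theta_j psi_{j-k}   (c_k = 0 for k > q),
using gamma(-m) = gamma(m).
Pure AR (q = 0): c_0 = sigma^2 = 4, c_k = 0 for k >= 1.
Equations for k = 0 and k = 1 (AR order 1):
  gamma(0) = phi_1 gamma(1) + c_0
  gamma(1) = phi_1 gamma(0) + c_1
Substituting the second into the first: gamma(0) (1 - phi_1^2) = c_0 + phi_1 c_1, so
  gamma(0) = c_0 / (1 - phi_1^2) = 4 / (1 - (0.585)^2) = 4 / 0.657775 = 6.081107.
  gamma(1) = phi_1 gamma(0) = (0.585)(6.081107) = 3.557447.
Therefore gamma(1) = 3.5574 (to 4 decimal places).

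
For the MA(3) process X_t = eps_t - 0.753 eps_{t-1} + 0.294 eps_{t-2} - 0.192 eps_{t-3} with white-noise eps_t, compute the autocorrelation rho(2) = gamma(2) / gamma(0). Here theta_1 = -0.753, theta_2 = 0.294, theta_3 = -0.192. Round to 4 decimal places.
\rho(2) = 0.2595

For an MA(q) process with theta_0 = 1, the autocovariance is
  gamma(k) = sigma^2 * sum_{i=0..q-k} theta_i * theta_{i+k},
and rho(k) = gamma(k) / gamma(0). Sigma^2 cancels.
  numerator   = (1)*(0.294) + (-0.753)*(-0.192) = 0.438576.
  denominator = (1)^2 + (-0.753)^2 + (0.294)^2 + (-0.192)^2 = 1.690309.
  rho(2) = 0.438576 / 1.690309 = 0.2595.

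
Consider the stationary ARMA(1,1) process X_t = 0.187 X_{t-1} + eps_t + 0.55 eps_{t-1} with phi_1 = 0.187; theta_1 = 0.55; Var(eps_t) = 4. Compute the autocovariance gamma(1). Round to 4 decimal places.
\gamma(1) = 3.3690

Multiply the model equation by X_{t-k} and take expectations. With theta_0 = psi_0 = 1 and psi_j the MA(infinity) weights, this gives
  gamma(k) - sum_i phi_i gamma(k-i) = c_k,
  c_k = sigma^2 * sum_{j=k..q} theta_j psi_{j-k}   (c_k = 0 for k > q),
using gamma(-m) = gamma(m).
psi-weights needed (psi_j = theta_j + sum_i phi_i psi_{j-i}):
  psi_1 = theta_1 + phi_1 = 0.55 + (0.187) = 0.737
Right-hand sides:
  c_0 = sigma^2 (1 + theta_1 psi_1) = 4 * (1 + (0.55)(0.737)) = 4 * 1.40535 = 5.6214
  c_1 = sigma^2 theta_1 = 4 * (0.55) = 2.2
  c_2 = 0
Equations for k = 0 and k = 1 (AR order 1):
  gamma(0) = phi_1 gamma(1) + c_0
  gamma(1) = phi_1 gamma(0) + c_1
Substituting the second into the first: gamma(0) (1 - phi_1^2) = c_0 + phi_1 c_1, so
  gamma(0) = (c_0 + phi_1 c_1) / (1 - phi_1^2) = (5.6214 + (0.187)(2.2)) / (1 - (0.187)^2) = 6.0328 / 0.965031 = 6.251405.
  gamma(1) = phi_1 gamma(0) + c_1 = (0.187)(6.251405) + (2.2) = 3.369013.
Therefore gamma(1) = 3.3690 (to 4 decimal places).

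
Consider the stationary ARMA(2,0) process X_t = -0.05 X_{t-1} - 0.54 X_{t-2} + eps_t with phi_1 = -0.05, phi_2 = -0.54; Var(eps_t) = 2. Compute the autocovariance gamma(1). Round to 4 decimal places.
\gamma(1) = -0.0918

Multiply the model equation by X_{t-k} and take expectations. With theta_0 = psi_0 = 1 and psi_j the MA(infinity) weights, this gives
  gamma(k) - sum_i phi_i gamma(k-i) = c_k,
  c_k = sigma^2 * sum_{j=k..q} theta_j psi_{j-k}   (c_k = 0 for k > q),
using gamma(-m) = gamma(m).
Pure AR (q = 0): c_0 = sigma^2 = 2, c_k = 0 for k >= 1.
Equations for k = 0, 1, 2 (AR order 2, c_2 = 0):
  (E0) gamma(0) = phi_1 gamma(1) + phi_2 gamma(2) + c_0
  (E1) gamma(1) = phi_1 gamma(0) + phi_2 gamma(1) + c_1
  (E2) gamma(2) = phi_1 gamma(1) + phi_2 gamma(0)
From (E1): gamma(1) = A gamma(0) + B with
  A = phi_1 / (1 - phi_2) = -0.05 / 1.54 = -0.032468,   B = c_1 / (1 - phi_2) = 0 / 1.54 = 0.
Insert (E2) into (E0): gamma(0) (1 - phi_2^2) = phi_1 (1 + phi_2) gamma(1) + c_0.
  phi_1 (1 + phi_2) = (-0.05)(0.46) = -0.023,   1 - phi_2^2 = 0.7084.
Replace gamma(1) by A gamma(0) + B and collect gamma(0):
  gamma(0) [0.7084 - (-0.023)(-0.032468)] = c_0 = 2
  gamma(0) * 0.707653 = 2
  gamma(0) = 2 / 0.707653 = 2.826243.
  gamma(1) = A gamma(0) = (-0.032468)(2.826243) = -0.091761.
Therefore gamma(1) = -0.0918 (to 4 decimal places).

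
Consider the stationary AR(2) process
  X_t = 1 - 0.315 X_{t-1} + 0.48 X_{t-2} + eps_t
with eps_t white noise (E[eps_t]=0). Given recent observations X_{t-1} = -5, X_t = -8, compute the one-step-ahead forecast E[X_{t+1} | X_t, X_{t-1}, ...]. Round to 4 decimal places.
E[X_{t+1} \mid \mathcal F_t] = 1.1200

For an AR(p) model X_t = c + sum_i phi_i X_{t-i} + eps_t, the
one-step-ahead conditional mean is
  E[X_{t+1} | X_t, ...] = c + sum_i phi_i X_{t+1-i}.
Substitute known values:
  E[X_{t+1} | ...] = 1 + (-0.315) * (-8) + (0.48) * (-5)
                   = 1.1200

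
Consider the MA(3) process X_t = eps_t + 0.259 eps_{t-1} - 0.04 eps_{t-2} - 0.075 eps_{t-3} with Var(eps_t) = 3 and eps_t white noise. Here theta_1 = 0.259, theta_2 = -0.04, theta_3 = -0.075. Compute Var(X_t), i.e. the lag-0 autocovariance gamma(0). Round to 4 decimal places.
\gamma(0) = 3.2229

For an MA(q) process X_t = eps_t + sum_i theta_i eps_{t-i} with
Var(eps_t) = sigma^2, the variance is
  gamma(0) = sigma^2 * (1 + sum_i theta_i^2).
  sum_i theta_i^2 = (0.259)^2 + (-0.04)^2 + (-0.075)^2 = 0.067081 + 0.0016 + 0.005625 = 0.074306.
  gamma(0) = 3 * (1 + 0.074306) = 3 * 1.074306 = 3.222918, which rounds to 3.2229.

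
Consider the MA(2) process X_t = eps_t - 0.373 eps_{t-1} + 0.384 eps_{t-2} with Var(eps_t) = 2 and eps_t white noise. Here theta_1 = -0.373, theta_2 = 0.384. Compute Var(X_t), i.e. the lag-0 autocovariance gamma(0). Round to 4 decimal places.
\gamma(0) = 2.5732

For an MA(q) process X_t = eps_t + sum_i theta_i eps_{t-i} with
Var(eps_t) = sigma^2, the variance is
  gamma(0) = sigma^2 * (1 + sum_i theta_i^2).
  sum_i theta_i^2 = (-0.373)^2 + (0.384)^2 = 0.139129 + 0.147456 = 0.286585.
  gamma(0) = 2 * (1 + 0.286585) = 2 * 1.286585 = 2.57317, which rounds to 2.5732.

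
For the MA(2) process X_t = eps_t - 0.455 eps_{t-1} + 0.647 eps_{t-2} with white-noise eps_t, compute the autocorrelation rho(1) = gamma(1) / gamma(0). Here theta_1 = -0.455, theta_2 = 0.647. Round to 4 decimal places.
\rho(1) = -0.4610

For an MA(q) process with theta_0 = 1, the autocovariance is
  gamma(k) = sigma^2 * sum_{i=0..q-k} theta_i * theta_{i+k},
and rho(k) = gamma(k) / gamma(0). Sigma^2 cancels.
  numerator   = (1)*(-0.455) + (-0.455)*(0.647) = -0.749385.
  denominator = (1)^2 + (-0.455)^2 + (0.647)^2 = 1.625634.
  rho(1) = -0.749385 / 1.625634 = -0.4610.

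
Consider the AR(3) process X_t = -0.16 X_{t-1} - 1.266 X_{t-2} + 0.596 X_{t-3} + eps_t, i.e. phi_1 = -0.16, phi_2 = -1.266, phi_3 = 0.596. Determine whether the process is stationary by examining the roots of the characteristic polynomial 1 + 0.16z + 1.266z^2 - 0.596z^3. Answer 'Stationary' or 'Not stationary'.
\text{Not stationary}

The AR(p) characteristic polynomial is P(z) = 1 + 0.16z + 1.266z^2 - 0.596z^3.
Stationarity requires all roots to lie outside the unit circle, i.e. |z| > 1 for every root.
Degree 3: look for a simple real root z0 first, then factor out (1 - z/z0) and solve the remaining quadratic.
Testing z0 = 2.5: P(2.5) = 1 + (0.16)(2.5) + (1.266)(2.5)^2 + (-0.596)(2.5)^3
  = 1 + (0.4) + (7.9125) + (-9.3125) = 0.  So z_0 = 2.5 is a root, |z_0| = 2.5.
Divide out the factor (1 - 0.4 z) = (1 - z/z0) (since 1/z0 = 0.4):
  P(z) = (1 - 0.4 z)(1 + (0.56) z + (1.49) z^2)
  [check: z-coef 0.56 - (0.4) = 0.16; z^2-coef 1.49 - (0.4)(0.56) = 1.266; z^3-coef -(0.4)(1.49) = -0.596.]
Remaining roots from the quadratic factor 1 + (0.56) z + (1.49) z^2:
  Set 1 + (0.56) z + (1.49) z^2 = 0, i.e. a z^2 + b z + c = 0 with a = 1.49, b = 0.56, c = 1.
  Discriminant D = b^2 - 4ac = (0.56)^2 - 4*(1.49)*1 = 0.3136 - (5.96) = -5.6464.
  D < 0, so the roots are the complex-conjugate pair z = (-b +/- i sqrt(-D)) / (2a) = -0.1879 +/- 0.7974i.
  For a conjugate pair |z|^2 = z * conj(z) = (product of roots) = c/a = 1/(1.49) = 0.671141, so |z| = sqrt(0.671141) = 0.8192 for both roots.
Moduli of all roots: 2.5000, 0.8192, 0.8192.
All moduli strictly greater than 1? No.
Verdict: Not stationary.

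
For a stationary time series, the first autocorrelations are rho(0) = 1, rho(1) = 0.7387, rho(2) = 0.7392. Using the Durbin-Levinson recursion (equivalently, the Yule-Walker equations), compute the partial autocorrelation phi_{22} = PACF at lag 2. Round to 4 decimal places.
\phi_{22} = 0.4260

The PACF at lag k is phi_{kk}, the last component of the solution
to the Yule-Walker system G_k phi = r_k where
  (G_k)_{ij} = rho(|i - j|), (r_k)_i = rho(i), i,j = 1..k.
Equivalently, Durbin-Levinson gives phi_{kk} iteratively:
  phi_{11} = rho(1)
  phi_{kk} = [rho(k) - sum_{j=1..k-1} phi_{k-1,j} rho(k-j)]
            / [1 - sum_{j=1..k-1} phi_{k-1,j} rho(j)],
  phi_{k,j} = phi_{k-1,j} - phi_{kk} phi_{k-1,k-j},  j = 1..k-1.
Step k = 1:
  phi_11 = rho(1) = 0.7387.
Step k = 2:
  phi_22 = [rho(2) - phi_11 rho(1)] / [1 - phi_11 rho(1)] = [0.7392 - (0.7387)(0.7387)] / [1 - (0.7387)(0.7387)]
         = 0.19352231 / 0.45432231 = 0.426.
Therefore phi_{22} = 0.4260.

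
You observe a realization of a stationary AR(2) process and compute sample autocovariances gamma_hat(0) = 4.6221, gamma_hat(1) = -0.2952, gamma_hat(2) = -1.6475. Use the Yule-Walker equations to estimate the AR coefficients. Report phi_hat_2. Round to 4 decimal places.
\hat\phi_{2} = -0.3620

The Yule-Walker equations for an AR(p) process read, in matrix form,
  Gamma_p phi = r_p,   with   (Gamma_p)_{ij} = gamma(|i - j|),
                       (r_p)_i = gamma(i),   i,j = 1..p.
Substitute the sample gammas (Toeplitz matrix and right-hand side of size 2):
  Gamma_p = [[4.6221, -0.2952], [-0.2952, 4.6221]]
  r_p     = [-0.2952, -1.6475]
Written out:
  4.6221 phi_1 - 0.2952 phi_2 = -0.2952
  -0.2952 phi_1 + 4.6221 phi_2 = -1.6475
Solve by Cramer's rule:
  det = gamma(0)^2 - gamma(1)^2 = (4.6221)^2 - (-0.2952)^2 = 21.36380841 - 0.08714304 = 21.27666537
  phi_hat_1 = [gamma(1) gamma(0) - gamma(1) gamma(2)] / det = [(-0.2952)(4.6221) - (-0.2952)(-1.6475)] / 21.27666537 = -1.85078592 / 21.27666537 = -0.087
  phi_hat_2 = [gamma(0) gamma(2) - gamma(1)^2] / det = [(4.6221)(-1.6475) - (-0.2952)^2] / 21.27666537 = -7.70205279 / 21.27666537 = -0.362
So phi_hat = [-0.0870, -0.3620].
Therefore phi_hat_2 = -0.3620.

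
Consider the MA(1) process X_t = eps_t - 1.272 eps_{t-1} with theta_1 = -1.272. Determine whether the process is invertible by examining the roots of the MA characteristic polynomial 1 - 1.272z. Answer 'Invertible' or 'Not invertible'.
\text{Not invertible}

The MA(q) characteristic polynomial is P(z) = 1 - 1.272z.
Invertibility requires all roots to lie outside the unit circle, i.e. |z| > 1 for every root.
This is linear in z: 1 + (-1.272) z = 0  =>  z = -1/(-1.272) = 0.786164,  |z| = 0.786164.
Moduli of all roots: 0.7862.
All moduli strictly greater than 1? No.
Verdict: Not invertible.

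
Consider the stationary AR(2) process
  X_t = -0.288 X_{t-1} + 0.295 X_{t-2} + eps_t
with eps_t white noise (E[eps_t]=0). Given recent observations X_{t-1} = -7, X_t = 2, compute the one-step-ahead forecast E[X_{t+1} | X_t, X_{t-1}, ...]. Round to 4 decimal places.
E[X_{t+1} \mid \mathcal F_t] = -2.6410

For an AR(p) model X_t = c + sum_i phi_i X_{t-i} + eps_t, the
one-step-ahead conditional mean is
  E[X_{t+1} | X_t, ...] = c + sum_i phi_i X_{t+1-i}.
Substitute known values:
  E[X_{t+1} | ...] = (-0.288) * (2) + (0.295) * (-7)
                   = -2.6410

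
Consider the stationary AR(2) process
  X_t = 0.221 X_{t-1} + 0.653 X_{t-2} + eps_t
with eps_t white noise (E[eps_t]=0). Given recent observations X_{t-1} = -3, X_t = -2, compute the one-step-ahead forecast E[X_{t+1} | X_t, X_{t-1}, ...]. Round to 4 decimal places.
E[X_{t+1} \mid \mathcal F_t] = -2.4010

For an AR(p) model X_t = c + sum_i phi_i X_{t-i} + eps_t, the
one-step-ahead conditional mean is
  E[X_{t+1} | X_t, ...] = c + sum_i phi_i X_{t+1-i}.
Substitute known values:
  E[X_{t+1} | ...] = (0.221) * (-2) + (0.653) * (-3)
                   = -2.4010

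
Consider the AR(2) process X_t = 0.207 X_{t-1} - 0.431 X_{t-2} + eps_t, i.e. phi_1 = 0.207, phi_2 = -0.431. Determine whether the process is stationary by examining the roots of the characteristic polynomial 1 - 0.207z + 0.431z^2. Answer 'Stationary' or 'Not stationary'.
\text{Stationary}

The AR(p) characteristic polynomial is P(z) = 1 - 0.207z + 0.431z^2.
Stationarity requires all roots to lie outside the unit circle, i.e. |z| > 1 for every root.
Set 1 + (-0.207) z + (0.431) z^2 = 0, i.e. a z^2 + b z + c = 0 with a = 0.431, b = -0.207, c = 1.
Discriminant D = b^2 - 4ac = (-0.207)^2 - 4*(0.431)*1 = 0.042849 - (1.724) = -1.681151.
D < 0, so the roots are the complex-conjugate pair z = (-b +/- i sqrt(-D)) / (2a) = 0.2401 +/- 1.5042i.
For a conjugate pair |z|^2 = z * conj(z) = (product of roots) = c/a = 1/(0.431) = 2.320186, so |z| = sqrt(2.320186) = 1.5232 for both roots.
Moduli of all roots: 1.5232, 1.5232.
All moduli strictly greater than 1? Yes.
Verdict: Stationary.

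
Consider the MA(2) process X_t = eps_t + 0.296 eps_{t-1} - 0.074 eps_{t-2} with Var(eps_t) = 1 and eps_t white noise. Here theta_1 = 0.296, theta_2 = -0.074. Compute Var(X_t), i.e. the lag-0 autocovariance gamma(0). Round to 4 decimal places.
\gamma(0) = 1.0931

For an MA(q) process X_t = eps_t + sum_i theta_i eps_{t-i} with
Var(eps_t) = sigma^2, the variance is
  gamma(0) = sigma^2 * (1 + sum_i theta_i^2).
  sum_i theta_i^2 = (0.296)^2 + (-0.074)^2 = 0.087616 + 0.005476 = 0.093092.
  gamma(0) = 1 * (1 + 0.093092) = 1 * 1.093092 = 1.093092, which rounds to 1.0931.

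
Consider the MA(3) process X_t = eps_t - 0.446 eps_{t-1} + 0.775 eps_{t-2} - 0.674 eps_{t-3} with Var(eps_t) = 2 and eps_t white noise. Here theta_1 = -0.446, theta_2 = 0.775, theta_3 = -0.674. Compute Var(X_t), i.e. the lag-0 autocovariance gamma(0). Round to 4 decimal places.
\gamma(0) = 4.5076

For an MA(q) process X_t = eps_t + sum_i theta_i eps_{t-i} with
Var(eps_t) = sigma^2, the variance is
  gamma(0) = sigma^2 * (1 + sum_i theta_i^2).
  sum_i theta_i^2 = (-0.446)^2 + (0.775)^2 + (-0.674)^2 = 0.198916 + 0.600625 + 0.454276 = 1.253817.
  gamma(0) = 2 * (1 + 1.253817) = 2 * 2.253817 = 4.507634, which rounds to 4.5076.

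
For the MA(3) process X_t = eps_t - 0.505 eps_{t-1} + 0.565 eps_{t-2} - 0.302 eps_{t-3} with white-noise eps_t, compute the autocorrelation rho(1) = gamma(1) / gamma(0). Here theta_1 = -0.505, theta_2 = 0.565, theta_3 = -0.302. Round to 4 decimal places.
\rho(1) = -0.5770

For an MA(q) process with theta_0 = 1, the autocovariance is
  gamma(k) = sigma^2 * sum_{i=0..q-k} theta_i * theta_{i+k},
and rho(k) = gamma(k) / gamma(0). Sigma^2 cancels.
  numerator   = (1)*(-0.505) + (-0.505)*(0.565) + (0.565)*(-0.302) = -0.960955.
  denominator = (1)^2 + (-0.505)^2 + (0.565)^2 + (-0.302)^2 = 1.665454.
  rho(1) = -0.960955 / 1.665454 = -0.5770.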